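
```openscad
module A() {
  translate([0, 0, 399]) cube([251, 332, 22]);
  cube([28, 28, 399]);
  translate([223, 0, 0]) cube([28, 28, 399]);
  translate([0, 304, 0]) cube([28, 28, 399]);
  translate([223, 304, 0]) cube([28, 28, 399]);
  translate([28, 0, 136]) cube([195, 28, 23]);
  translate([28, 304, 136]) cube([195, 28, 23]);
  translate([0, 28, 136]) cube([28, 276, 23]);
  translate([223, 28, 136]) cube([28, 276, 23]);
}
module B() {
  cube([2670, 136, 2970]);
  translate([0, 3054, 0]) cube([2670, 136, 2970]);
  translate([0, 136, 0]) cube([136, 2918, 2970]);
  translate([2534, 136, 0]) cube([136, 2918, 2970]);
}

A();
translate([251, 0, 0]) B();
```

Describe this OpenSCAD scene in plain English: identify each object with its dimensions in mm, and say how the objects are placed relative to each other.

A is a four-legged stool. The seat is 251×332 mm, 22 mm thick, top at z = 421 mm. It stands on four square legs, each 28×28 mm in cross-section, from z = 0 to the seat underside, each flush with a corner of the seat. Four stretchers, 28 mm wide and 23 mm tall, connect adjacent legs with their undersides at z = 136 mm, each running between the inner faces of the legs it joins and aligned with the legs' outer faces on the other axis.

B is the wall frame of a small rectangular building: four walls, each 2970 mm tall and 136 mm thick, enclosing a footprint 2670 mm (x) by 3190 mm (y) outside-to-outside, with no floor or roof. The front and back walls (the −y and +y sides) span the full width; the two side walls fit between them.

The house frame is against the stool's +x side, with their −y faces flush.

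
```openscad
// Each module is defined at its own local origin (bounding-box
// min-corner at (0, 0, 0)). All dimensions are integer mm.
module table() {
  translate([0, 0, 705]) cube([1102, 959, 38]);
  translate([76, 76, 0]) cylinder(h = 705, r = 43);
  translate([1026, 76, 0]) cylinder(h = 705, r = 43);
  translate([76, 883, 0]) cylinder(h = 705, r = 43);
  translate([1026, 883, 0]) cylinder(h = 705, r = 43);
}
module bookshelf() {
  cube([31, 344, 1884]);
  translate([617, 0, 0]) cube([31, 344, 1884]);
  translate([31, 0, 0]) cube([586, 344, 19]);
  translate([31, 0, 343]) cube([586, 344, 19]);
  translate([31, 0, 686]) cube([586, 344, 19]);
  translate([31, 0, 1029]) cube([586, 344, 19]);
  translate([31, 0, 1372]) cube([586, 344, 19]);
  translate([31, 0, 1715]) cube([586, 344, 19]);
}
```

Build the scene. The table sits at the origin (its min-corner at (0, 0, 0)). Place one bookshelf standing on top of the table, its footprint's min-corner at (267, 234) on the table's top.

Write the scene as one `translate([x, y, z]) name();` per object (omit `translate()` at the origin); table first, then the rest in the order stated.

table();
translate([267, 234, 743]) bookshelf();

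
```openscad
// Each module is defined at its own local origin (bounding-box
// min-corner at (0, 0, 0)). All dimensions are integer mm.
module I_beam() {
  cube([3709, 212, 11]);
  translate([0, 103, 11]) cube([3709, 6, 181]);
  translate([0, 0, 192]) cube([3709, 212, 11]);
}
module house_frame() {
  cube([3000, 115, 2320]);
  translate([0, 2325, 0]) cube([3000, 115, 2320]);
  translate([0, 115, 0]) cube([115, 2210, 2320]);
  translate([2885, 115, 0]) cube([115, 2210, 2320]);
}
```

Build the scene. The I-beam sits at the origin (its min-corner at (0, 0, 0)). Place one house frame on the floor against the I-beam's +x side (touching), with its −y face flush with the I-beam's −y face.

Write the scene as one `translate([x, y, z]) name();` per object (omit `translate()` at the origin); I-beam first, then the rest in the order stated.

I_beam();
translate([3709, 0, 0]) house_frame();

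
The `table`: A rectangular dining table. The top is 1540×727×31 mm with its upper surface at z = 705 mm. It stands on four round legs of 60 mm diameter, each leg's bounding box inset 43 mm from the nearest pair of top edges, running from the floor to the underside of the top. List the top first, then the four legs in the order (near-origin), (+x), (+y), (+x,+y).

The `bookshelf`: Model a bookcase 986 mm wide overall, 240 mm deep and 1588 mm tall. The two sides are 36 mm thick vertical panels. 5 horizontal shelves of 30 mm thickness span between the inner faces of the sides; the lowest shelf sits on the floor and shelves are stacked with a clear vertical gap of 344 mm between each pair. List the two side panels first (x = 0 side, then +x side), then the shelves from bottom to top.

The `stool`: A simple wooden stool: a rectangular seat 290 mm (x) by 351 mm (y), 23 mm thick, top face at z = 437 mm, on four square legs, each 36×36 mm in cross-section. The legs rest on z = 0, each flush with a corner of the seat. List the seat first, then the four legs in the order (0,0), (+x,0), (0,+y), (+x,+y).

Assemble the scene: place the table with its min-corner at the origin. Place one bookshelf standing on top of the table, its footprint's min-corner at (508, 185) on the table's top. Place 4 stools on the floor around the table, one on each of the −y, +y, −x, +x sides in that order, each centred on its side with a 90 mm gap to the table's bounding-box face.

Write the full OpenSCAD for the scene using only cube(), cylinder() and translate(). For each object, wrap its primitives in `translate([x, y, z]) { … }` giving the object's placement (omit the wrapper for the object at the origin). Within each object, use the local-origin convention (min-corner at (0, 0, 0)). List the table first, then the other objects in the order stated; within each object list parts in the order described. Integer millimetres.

translate([0, 0, 674]) cube([1540, 727, 31]);
translate([73, 73, 0]) cylinder(h = 674, r = 30);
translate([1467, 73, 0]) cylinder(h = 674, r = 30);
translate([73, 654, 0]) cylinder(h = 674, r = 30);
translate([1467, 654, 0]) cylinder(h = 674, r = 30);
translate([508, 185, 705]) {
  cube([36, 240, 1588]);
  translate([950, 0, 0]) cube([36, 240, 1588]);
  translate([36, 0, 0]) cube([914, 240, 30]);
  translate([36, 0, 374]) cube([914, 240, 30]);
  translate([36, 0, 748]) cube([914, 240, 30]);
  translate([36, 0, 1122]) cube([914, 240, 30]);
  translate([36, 0, 1496]) cube([914, 240, 30]);
}
translate([625, -441, 0]) {
  translate([0, 0, 414]) cube([290, 351, 23]);
  cube([36, 36, 414]);
  translate([254, 0, 0]) cube([36, 36, 414]);
  translate([0, 315, 0]) cube([36, 36, 414]);
  translate([254, 315, 0]) cube([36, 36, 414]);
}
translate([625, 817, 0]) {
  translate([0, 0, 414]) cube([290, 351, 23]);
  cube([36, 36, 414]);
  translate([254, 0, 0]) cube([36, 36, 414]);
  translate([0, 315, 0]) cube([36, 36, 414]);
  translate([254, 315, 0]) cube([36, 36, 414]);
}
translate([-380, 188, 0]) {
  translate([0, 0, 414]) cube([290, 351, 23]);
  cube([36, 36, 414]);
  translate([254, 0, 0]) cube([36, 36, 414]);
  translate([0, 315, 0]) cube([36, 36, 414]);
  translate([254, 315, 0]) cube([36, 36, 414]);
}
translate([1630, 188, 0]) {
  translate([0, 0, 414]) cube([290, 351, 23]);
  cube([36, 36, 414]);
  translate([254, 0, 0]) cube([36, 36, 414]);
  translate([0, 315, 0]) cube([36, 36, 414]);
  translate([254, 315, 0]) cube([36, 36, 414]);
}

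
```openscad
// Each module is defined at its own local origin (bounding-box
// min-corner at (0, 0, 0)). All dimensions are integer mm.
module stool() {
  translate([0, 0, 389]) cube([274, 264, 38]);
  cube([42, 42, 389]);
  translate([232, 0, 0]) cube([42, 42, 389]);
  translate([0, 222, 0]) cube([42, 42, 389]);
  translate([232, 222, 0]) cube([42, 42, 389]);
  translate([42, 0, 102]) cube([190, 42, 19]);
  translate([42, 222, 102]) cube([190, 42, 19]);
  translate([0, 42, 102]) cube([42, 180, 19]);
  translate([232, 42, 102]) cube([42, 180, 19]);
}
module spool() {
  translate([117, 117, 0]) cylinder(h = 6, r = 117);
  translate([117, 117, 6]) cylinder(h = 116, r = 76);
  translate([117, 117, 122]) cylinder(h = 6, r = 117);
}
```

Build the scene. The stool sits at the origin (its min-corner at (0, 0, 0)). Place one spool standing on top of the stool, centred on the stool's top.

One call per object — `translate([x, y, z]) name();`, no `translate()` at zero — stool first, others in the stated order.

stool();
translate([20, 15, 427]) spool();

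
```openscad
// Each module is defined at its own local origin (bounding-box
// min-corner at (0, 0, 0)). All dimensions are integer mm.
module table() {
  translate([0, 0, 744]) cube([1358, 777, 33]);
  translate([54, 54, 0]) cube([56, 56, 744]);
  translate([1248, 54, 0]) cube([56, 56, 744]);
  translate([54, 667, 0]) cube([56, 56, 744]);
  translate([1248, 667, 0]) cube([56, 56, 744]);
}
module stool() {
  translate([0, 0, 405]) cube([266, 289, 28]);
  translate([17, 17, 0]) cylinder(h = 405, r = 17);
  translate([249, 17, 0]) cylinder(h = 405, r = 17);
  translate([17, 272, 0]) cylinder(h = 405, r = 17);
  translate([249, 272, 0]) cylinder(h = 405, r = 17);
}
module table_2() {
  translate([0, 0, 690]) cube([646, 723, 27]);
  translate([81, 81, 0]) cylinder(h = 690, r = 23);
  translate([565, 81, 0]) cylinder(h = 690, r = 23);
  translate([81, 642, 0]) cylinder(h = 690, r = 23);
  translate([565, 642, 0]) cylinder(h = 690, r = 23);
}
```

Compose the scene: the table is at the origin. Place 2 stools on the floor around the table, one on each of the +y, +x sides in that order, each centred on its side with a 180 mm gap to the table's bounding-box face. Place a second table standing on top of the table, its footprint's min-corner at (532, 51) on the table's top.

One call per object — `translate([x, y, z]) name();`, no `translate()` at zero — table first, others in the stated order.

table();
translate([546, 957, 0]) stool();
translate([1538, 244, 0]) stool();
translate([532, 51, 777]) table_2();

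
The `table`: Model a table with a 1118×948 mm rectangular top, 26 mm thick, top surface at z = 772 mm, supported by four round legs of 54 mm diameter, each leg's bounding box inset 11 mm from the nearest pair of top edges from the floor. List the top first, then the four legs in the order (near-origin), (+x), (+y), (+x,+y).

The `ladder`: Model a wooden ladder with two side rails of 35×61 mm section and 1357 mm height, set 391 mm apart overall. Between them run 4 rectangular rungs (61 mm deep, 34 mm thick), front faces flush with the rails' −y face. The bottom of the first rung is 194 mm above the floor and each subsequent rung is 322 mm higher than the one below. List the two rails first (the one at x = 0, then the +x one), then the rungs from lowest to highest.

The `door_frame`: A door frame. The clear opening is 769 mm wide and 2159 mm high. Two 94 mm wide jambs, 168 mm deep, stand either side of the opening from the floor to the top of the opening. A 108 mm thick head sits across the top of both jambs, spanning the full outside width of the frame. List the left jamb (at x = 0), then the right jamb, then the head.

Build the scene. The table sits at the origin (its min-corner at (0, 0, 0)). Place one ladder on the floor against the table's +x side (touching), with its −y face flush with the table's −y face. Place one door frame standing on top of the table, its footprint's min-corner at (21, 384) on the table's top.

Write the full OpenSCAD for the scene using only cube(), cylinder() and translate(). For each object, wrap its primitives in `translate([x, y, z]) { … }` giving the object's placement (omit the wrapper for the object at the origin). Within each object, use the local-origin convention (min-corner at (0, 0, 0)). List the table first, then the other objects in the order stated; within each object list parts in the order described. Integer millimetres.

translate([0, 0, 746]) cube([1118, 948, 26]);
translate([38, 38, 0]) cylinder(h = 746, r = 27);
translate([1080, 38, 0]) cylinder(h = 746, r = 27);
translate([38, 910, 0]) cylinder(h = 746, r = 27);
translate([1080, 910, 0]) cylinder(h = 746, r = 27);
translate([1118, 0, 0]) {
  cube([35, 61, 1357]);
  translate([356, 0, 0]) cube([35, 61, 1357]);
  translate([35, 0, 194]) cube([321, 61, 34]);
  translate([35, 0, 516]) cube([321, 61, 34]);
  translate([35, 0, 838]) cube([321, 61, 34]);
  translate([35, 0, 1160]) cube([321, 61, 34]);
}
translate([21, 384, 772]) {
  cube([94, 168, 2159]);
  translate([863, 0, 0]) cube([94, 168, 2159]);
  translate([0, 0, 2159]) cube([957, 168, 108]);
}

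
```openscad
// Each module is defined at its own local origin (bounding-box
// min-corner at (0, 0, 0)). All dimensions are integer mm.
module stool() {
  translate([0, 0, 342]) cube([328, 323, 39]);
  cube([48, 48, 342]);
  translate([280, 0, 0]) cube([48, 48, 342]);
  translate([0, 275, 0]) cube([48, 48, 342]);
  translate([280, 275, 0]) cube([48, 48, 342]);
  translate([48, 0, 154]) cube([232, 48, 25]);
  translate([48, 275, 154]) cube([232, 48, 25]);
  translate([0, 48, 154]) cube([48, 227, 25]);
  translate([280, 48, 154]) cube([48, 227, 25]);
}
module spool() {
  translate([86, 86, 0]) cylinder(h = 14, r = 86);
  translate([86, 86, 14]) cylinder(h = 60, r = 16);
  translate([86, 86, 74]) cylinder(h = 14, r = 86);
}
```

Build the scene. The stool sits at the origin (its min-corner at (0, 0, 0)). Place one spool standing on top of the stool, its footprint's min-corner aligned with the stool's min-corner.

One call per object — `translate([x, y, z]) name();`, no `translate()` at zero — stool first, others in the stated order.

stool();
translate([0, 0, 381]) spool();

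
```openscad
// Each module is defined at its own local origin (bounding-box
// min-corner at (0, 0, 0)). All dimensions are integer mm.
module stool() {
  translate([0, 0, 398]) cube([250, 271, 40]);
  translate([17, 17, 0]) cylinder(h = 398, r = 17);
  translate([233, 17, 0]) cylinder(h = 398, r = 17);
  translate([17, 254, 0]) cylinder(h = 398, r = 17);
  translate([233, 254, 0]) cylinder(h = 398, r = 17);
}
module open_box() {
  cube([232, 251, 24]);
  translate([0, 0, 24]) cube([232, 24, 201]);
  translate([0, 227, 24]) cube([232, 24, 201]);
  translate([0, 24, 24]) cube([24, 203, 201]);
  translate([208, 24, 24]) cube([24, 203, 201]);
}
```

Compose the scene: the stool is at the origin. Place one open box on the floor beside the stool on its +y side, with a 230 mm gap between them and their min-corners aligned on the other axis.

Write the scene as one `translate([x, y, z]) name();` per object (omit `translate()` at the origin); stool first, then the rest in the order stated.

stool();
translate([0, 501, 0]) open_box();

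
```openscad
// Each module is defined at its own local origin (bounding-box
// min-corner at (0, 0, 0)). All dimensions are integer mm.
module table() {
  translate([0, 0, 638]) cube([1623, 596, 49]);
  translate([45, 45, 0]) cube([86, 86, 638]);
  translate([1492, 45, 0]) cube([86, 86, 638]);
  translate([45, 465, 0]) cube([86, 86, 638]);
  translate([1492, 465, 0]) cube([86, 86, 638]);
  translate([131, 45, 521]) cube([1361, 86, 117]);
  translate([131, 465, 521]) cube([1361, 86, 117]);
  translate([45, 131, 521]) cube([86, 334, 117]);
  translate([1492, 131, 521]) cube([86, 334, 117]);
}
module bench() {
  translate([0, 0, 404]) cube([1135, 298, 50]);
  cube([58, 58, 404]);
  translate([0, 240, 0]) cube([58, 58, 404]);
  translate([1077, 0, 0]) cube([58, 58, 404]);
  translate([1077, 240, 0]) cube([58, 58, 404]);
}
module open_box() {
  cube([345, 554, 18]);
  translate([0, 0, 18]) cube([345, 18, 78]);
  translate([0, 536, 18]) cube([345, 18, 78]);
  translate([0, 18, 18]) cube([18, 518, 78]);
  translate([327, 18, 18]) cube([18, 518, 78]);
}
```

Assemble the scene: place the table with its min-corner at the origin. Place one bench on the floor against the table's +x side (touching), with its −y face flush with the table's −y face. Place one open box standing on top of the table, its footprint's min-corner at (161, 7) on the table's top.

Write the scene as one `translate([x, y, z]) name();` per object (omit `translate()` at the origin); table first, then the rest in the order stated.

table();
translate([1623, 0, 0]) bench();
translate([161, 7, 687]) open_box();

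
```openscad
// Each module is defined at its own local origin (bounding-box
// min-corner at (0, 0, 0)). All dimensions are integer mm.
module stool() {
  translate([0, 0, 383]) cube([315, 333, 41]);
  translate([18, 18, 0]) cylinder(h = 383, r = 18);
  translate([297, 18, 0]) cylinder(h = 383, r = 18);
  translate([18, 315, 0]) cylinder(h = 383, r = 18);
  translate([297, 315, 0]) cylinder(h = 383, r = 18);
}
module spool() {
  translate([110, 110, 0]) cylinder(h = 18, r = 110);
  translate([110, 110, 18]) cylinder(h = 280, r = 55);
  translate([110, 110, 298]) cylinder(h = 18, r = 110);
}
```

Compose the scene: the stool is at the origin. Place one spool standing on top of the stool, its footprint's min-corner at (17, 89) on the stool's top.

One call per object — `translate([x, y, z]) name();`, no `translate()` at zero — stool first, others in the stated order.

stool();
translate([17, 89, 424]) spool();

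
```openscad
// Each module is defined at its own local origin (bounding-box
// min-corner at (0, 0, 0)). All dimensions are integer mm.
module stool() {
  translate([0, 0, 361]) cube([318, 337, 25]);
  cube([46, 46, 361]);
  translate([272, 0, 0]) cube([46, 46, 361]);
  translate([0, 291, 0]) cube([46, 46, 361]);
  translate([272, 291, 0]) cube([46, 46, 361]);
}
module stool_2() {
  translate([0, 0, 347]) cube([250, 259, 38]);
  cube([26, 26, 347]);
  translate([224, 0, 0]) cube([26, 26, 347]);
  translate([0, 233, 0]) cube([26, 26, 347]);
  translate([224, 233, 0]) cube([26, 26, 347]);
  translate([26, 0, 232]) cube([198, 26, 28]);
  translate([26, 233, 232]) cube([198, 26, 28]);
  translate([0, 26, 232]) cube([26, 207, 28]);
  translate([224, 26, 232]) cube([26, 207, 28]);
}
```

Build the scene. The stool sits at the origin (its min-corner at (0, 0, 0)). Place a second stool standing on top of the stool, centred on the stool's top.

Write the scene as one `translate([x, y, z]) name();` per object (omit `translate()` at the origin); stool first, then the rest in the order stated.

stool();
translate([34, 39, 386]) stool_2();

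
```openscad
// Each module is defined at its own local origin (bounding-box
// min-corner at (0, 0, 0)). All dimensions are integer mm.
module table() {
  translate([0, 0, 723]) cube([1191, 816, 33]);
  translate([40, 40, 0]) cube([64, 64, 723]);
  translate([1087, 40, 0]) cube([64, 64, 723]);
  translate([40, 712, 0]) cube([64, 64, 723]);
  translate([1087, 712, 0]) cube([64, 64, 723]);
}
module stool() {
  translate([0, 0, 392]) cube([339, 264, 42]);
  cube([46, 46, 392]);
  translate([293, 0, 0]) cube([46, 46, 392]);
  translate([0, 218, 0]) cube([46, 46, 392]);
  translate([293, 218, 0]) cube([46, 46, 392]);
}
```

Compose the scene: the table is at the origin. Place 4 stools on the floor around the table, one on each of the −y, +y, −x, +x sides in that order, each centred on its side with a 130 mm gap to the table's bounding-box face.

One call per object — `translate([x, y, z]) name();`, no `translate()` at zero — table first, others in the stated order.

table();
translate([426, -394, 0]) stool();
translate([426, 946, 0]) stool();
translate([-469, 276, 0]) stool();
translate([1321, 276, 0]) stool();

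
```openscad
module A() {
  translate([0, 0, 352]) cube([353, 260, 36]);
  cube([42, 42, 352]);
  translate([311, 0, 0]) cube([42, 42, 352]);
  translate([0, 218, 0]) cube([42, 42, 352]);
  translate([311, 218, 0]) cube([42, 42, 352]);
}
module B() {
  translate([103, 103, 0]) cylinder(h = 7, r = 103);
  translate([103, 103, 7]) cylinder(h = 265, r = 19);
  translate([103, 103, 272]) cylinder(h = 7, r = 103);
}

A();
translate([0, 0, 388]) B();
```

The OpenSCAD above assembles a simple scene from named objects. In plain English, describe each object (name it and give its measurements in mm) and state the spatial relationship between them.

A is a four-legged stool. The seat is a 353×260×36 mm slab whose top surface is at z = 388 mm; four square legs, each 42×42 mm in cross-section, run from the floor (z = 0) to the underside of the seat, each flush with a corner of the seat.

B is a spool: two coaxial disc flanges of radius 103 mm and thickness 7 mm, joined by a core cylinder of radius 19 mm and height 265 mm. The lower flange rests on z = 0 and the three cylinders share a vertical axis.

The spool is on top of the stool.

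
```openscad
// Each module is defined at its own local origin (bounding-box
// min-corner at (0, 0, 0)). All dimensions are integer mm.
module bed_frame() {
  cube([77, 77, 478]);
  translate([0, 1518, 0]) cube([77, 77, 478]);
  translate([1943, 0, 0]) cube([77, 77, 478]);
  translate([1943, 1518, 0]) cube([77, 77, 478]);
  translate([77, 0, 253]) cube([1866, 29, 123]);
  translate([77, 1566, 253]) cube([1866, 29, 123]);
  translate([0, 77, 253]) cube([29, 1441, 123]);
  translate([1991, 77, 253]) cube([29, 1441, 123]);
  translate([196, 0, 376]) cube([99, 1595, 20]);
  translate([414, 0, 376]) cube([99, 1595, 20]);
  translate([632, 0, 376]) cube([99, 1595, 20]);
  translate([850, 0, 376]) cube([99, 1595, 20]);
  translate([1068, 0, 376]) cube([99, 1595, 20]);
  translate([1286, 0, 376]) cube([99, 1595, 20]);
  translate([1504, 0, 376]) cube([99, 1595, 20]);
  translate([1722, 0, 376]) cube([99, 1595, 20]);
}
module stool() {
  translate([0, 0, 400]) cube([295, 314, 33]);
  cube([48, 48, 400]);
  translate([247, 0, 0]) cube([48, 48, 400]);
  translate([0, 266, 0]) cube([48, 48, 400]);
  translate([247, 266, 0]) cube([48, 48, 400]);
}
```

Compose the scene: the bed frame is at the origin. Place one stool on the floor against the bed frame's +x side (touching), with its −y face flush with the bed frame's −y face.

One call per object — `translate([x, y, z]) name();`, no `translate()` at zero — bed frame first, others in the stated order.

bed_frame();
translate([2020, 0, 0]) stool();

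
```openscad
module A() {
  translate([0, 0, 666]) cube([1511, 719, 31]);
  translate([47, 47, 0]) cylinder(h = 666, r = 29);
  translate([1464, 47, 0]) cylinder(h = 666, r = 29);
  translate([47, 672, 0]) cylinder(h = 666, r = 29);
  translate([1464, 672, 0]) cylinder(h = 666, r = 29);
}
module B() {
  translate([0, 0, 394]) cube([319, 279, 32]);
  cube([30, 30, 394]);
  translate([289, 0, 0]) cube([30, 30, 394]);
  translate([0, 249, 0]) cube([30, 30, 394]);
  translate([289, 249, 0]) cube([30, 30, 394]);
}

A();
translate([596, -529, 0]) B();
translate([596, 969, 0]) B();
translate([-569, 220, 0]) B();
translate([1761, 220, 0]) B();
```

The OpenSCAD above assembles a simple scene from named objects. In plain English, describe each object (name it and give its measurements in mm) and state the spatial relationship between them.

A is a table: top 1511 mm (x) × 719 mm (y), 31 mm thick, upper face at z = 697 mm, on four round legs of 58 mm diameter, each leg's bounding box inset 18 mm from the nearest pair of top edges, running from z = 0 to the bottom of the top.

B is a simple wooden stool: a rectangular seat 319 mm (x) by 279 mm (y), 32 mm thick, top face at z = 426 mm, on four square legs, each 30×30 mm in cross-section. The legs rest on z = 0, each flush with a corner of the seat.

Four stools sit around the table at the −y, +y, −x, +x sides.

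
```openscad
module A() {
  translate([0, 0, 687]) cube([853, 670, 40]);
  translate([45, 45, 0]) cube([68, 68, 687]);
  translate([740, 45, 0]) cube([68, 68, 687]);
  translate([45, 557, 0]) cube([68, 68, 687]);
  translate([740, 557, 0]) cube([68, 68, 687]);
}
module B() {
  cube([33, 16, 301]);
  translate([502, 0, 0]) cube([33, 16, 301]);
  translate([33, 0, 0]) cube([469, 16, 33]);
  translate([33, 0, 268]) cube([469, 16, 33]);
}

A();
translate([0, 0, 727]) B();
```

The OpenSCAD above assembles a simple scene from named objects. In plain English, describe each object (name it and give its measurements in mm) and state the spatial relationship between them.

A is a table: top 853 mm (x) × 670 mm (y), 40 mm thick, upper face at z = 727 mm, on four 68×68 mm square legs, each inset 45 mm from the nearest pair of top edges, running from z = 0 to the bottom of the top.

B is a rectangular picture frame lying in the x–z plane (depth along y). The opening is 469 mm wide (x) by 235 mm tall (z), surrounded by a border 33 mm wide on all four sides. The frame is 16 mm deep and is made of two full-height vertical stiles with two horizontal rails fitted between them.

The picture frame is on top of the table.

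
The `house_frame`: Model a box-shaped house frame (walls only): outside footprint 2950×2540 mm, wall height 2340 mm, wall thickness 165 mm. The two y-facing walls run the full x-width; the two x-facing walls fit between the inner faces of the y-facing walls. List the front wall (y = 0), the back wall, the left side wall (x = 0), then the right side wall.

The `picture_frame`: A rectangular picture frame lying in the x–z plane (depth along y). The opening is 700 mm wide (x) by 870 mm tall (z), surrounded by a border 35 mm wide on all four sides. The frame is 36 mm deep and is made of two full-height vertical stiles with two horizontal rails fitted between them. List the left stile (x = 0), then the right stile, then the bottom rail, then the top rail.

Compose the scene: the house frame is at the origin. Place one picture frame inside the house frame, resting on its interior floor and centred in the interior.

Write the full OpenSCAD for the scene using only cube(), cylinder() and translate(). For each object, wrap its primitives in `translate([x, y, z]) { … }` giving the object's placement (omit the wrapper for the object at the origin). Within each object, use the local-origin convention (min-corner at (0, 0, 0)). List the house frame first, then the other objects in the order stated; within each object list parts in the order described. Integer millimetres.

cube([2950, 165, 2340]);
translate([0, 2375, 0]) cube([2950, 165, 2340]);
translate([0, 165, 0]) cube([165, 2210, 2340]);
translate([2785, 165, 0]) cube([165, 2210, 2340]);
translate([1090, 1252, 0]) {
  cube([35, 36, 940]);
  translate([735, 0, 0]) cube([35, 36, 940]);
  translate([35, 0, 0]) cube([700, 36, 35]);
  translate([35, 0, 905]) cube([700, 36, 35]);
}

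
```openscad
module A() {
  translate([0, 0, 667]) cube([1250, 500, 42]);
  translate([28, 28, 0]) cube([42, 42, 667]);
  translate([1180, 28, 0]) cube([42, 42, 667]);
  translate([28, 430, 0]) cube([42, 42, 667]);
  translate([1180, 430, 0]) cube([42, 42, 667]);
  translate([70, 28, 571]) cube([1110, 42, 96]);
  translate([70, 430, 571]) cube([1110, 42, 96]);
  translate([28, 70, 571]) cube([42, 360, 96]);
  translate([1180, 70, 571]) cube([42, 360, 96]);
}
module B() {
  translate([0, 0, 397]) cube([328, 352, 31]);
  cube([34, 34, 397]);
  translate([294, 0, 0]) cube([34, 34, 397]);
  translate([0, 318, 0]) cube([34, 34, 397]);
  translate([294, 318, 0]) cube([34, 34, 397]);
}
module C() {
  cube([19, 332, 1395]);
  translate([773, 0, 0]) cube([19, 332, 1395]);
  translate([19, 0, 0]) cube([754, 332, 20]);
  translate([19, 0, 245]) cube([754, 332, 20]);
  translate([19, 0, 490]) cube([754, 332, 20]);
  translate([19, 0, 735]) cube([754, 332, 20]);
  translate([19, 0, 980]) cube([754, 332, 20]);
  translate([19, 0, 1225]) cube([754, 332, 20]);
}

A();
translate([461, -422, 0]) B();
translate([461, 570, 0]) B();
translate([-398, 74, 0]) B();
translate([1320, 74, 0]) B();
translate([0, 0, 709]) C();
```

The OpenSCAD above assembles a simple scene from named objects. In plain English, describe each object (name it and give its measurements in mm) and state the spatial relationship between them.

A is a table: top 1250 mm (x) × 500 mm (y), 42 mm thick, upper face at z = 709 mm, on four 42×42 mm square legs, each inset 28 mm from the nearest pair of top edges, running from z = 0 to the bottom of the top. Four apron rails, 42 mm thick and 96 mm tall, run between adjacent legs with their top edges flush with the underside of the top and their outer faces flush with the legs' outer faces.

B is a four-legged stool. The seat is 328×352 mm, 31 mm thick, top at z = 428 mm. It stands on four square legs, each 34×34 mm in cross-section, from z = 0 to the seat underside, each flush with a corner of the seat.

C is an open bookshelf. Two side panels, each 19 mm thick, 332 mm deep and 1395 mm tall, stand 792 mm apart (outside-to-outside). Between them sit 6 shelves, each 20 mm thick and 332 mm deep, spanning the full gap between the sides. The bottom shelf rests on the floor (its underside at z = 0) and the clear gap between one shelf's top and the next shelf's underside is 225 mm.

Four stools sit around the table at the −y, +y, −x, +x sides. The bookshelf is on top of the table.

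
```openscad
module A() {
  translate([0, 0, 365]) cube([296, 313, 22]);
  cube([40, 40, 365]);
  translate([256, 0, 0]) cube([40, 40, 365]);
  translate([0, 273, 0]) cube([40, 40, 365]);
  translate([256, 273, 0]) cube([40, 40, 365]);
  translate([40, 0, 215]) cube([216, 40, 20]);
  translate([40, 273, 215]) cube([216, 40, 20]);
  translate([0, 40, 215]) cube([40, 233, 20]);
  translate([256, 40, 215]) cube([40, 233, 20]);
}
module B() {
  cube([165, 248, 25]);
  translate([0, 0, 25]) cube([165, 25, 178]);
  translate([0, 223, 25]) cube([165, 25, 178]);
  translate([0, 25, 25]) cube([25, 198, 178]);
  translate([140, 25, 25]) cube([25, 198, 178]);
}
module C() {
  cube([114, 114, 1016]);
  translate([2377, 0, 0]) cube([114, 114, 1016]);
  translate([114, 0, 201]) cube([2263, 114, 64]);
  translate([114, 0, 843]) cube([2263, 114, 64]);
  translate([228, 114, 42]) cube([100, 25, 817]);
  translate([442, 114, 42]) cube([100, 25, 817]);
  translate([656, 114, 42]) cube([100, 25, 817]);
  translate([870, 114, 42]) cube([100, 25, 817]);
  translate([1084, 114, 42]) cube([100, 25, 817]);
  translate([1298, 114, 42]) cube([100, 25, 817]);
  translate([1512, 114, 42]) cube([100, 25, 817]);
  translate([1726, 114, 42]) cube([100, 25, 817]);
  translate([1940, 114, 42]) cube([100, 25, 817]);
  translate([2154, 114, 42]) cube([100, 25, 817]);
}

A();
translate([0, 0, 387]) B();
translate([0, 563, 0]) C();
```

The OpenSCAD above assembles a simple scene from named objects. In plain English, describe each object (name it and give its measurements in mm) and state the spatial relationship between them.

A is a four-legged stool. The seat is a 296×313×22 mm slab whose top surface is at z = 387 mm; four square legs, each 40×40 mm in cross-section, run from the floor (z = 0) to the underside of the seat, each flush with a corner of the seat. Four stretchers, 40 mm wide and 20 mm tall, connect adjacent legs with their undersides at z = 215 mm, each running between the inner faces of the legs it joins and aligned with the legs' outer faces on the other axis.

B is an open-topped rectangular box: outside dimensions 165×248×203 mm, with a uniform wall and base thickness of 25 mm. The base is a full 165×248 slab on the floor; four walls sit on top of the base. The front and back walls (the −y and +y sides) span the full width; the two side walls fit between them.

C is a fence section. Two 114×114 mm posts, 1016 mm tall, stand on the floor with a clear span of 2263 mm between their inner faces. Two horizontal rails of 114×64 mm section span the gap between the posts with their undersides at z = 201 mm and z = 843 mm, flush with the posts' −y face. 10 pickets, each 100 mm wide, 25 mm thick and 817 mm tall, are fixed to the +y face of the rails with their bottoms at z = 42 mm, evenly spaced across the span with equal gaps (rounded down to the nearest mm) at the −x end and between each pair — any rounding remainder accumulates at the +x end.

The open box is on top of the stool. The fence section is on the floor beside the stool on its +y side.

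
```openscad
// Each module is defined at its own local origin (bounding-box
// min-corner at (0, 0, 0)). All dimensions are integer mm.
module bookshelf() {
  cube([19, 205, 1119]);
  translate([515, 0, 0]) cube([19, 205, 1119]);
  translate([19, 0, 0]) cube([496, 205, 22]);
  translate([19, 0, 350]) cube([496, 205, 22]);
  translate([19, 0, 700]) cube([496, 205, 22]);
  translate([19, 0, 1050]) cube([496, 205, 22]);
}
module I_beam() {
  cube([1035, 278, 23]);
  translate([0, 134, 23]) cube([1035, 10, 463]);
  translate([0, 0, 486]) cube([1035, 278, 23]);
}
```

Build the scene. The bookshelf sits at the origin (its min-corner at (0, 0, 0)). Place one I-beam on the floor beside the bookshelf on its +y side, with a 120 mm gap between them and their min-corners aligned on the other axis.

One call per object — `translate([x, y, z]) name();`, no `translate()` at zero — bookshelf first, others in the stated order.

bookshelf();
translate([0, 325, 0]) I_beam();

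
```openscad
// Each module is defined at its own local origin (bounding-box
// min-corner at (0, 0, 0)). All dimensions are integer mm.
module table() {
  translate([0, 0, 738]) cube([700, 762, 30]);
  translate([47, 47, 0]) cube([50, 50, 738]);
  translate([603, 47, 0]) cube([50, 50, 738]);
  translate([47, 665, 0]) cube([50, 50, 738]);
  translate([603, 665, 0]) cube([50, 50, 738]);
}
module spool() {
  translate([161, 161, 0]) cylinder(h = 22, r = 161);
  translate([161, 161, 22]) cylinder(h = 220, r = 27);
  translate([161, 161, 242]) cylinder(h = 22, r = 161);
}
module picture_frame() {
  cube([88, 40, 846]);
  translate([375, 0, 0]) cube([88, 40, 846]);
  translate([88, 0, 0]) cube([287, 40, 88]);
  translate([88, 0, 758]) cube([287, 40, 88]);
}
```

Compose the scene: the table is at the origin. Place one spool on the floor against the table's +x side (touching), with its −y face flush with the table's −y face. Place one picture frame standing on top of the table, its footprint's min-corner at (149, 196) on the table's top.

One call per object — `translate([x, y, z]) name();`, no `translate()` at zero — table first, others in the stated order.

table();
translate([700, 0, 0]) spool();
translate([149, 196, 768]) picture_frame();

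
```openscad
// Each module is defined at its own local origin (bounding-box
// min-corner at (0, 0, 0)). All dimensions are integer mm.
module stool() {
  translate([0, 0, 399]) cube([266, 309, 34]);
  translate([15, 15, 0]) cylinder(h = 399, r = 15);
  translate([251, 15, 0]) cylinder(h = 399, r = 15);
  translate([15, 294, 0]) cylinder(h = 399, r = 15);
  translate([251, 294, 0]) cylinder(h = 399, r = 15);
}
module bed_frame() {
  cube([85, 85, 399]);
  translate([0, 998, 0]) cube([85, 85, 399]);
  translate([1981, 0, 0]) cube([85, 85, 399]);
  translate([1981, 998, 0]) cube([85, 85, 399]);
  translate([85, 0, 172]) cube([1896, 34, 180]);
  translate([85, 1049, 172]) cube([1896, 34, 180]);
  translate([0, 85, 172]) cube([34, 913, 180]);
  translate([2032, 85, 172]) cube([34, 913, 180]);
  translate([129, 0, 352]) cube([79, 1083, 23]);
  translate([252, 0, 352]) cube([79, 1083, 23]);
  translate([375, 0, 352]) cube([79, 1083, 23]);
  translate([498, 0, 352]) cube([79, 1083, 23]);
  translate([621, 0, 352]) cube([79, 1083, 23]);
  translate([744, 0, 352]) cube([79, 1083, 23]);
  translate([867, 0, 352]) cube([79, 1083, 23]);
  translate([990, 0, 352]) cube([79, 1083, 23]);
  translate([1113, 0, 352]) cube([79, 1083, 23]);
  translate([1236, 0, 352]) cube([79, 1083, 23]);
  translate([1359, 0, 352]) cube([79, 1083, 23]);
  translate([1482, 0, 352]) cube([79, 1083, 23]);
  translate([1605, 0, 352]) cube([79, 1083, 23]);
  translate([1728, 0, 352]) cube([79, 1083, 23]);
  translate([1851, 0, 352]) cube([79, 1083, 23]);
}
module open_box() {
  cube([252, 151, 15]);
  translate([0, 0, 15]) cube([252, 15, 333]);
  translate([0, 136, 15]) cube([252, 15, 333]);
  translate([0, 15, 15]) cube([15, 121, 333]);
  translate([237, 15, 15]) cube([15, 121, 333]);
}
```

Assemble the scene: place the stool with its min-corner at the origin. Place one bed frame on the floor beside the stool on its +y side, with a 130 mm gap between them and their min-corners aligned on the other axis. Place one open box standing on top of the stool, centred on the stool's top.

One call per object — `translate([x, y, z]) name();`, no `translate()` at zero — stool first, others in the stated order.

stool();
translate([0, 439, 0]) bed_frame();
translate([7, 79, 433]) open_box();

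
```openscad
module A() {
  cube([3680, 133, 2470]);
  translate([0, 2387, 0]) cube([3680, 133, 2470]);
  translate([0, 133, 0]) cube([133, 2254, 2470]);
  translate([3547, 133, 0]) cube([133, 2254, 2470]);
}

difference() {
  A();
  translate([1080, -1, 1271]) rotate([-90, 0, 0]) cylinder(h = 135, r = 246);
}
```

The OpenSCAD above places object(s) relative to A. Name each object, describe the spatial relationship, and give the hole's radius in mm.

The subtracted cylinder has r = 246 mm.

A is a house frame. The house frame has a circular hole through its front wall. The hole's radius is 246 mm.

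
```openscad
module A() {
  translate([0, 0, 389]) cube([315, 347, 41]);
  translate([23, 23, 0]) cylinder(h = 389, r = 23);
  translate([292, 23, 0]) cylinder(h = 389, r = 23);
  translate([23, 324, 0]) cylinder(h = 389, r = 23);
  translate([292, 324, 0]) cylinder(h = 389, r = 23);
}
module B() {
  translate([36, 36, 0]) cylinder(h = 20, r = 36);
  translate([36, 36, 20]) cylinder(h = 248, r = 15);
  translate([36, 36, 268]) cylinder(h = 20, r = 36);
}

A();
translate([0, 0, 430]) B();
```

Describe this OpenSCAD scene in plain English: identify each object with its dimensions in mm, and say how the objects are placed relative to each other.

A is a four-legged stool. The seat is 315×347 mm, 41 mm thick, top at z = 430 mm. It stands on four round legs, each 46 mm in diameter, from z = 0 to the seat underside, each leg's axis is inset half a diameter from the nearest pair of seat edges (so the leg's bounding box is flush with the corner).

B is a spool: two coaxial disc flanges of radius 36 mm and thickness 20 mm, joined by a core cylinder of radius 15 mm and height 248 mm. The lower flange rests on z = 0 and the three cylinders share a vertical axis.

The spool is on top of the stool.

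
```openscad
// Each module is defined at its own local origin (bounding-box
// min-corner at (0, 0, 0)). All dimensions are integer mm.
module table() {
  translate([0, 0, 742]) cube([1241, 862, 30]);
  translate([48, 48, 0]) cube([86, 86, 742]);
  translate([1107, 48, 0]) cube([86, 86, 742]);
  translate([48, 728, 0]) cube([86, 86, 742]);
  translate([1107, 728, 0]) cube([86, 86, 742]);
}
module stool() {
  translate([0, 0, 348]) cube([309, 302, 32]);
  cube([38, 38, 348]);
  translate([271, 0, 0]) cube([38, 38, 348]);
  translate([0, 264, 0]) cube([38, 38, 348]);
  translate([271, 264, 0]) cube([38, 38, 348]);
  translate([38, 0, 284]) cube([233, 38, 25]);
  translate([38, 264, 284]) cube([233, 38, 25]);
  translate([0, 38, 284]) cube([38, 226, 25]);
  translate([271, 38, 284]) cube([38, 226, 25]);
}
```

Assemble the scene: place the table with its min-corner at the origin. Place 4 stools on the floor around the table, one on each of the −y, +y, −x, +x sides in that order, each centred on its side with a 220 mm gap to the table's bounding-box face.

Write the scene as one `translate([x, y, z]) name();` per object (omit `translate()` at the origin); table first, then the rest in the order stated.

table();
translate([466, -522, 0]) stool();
translate([466, 1082, 0]) stool();
translate([-529, 280, 0]) stool();
translate([1461, 280, 0]) stool();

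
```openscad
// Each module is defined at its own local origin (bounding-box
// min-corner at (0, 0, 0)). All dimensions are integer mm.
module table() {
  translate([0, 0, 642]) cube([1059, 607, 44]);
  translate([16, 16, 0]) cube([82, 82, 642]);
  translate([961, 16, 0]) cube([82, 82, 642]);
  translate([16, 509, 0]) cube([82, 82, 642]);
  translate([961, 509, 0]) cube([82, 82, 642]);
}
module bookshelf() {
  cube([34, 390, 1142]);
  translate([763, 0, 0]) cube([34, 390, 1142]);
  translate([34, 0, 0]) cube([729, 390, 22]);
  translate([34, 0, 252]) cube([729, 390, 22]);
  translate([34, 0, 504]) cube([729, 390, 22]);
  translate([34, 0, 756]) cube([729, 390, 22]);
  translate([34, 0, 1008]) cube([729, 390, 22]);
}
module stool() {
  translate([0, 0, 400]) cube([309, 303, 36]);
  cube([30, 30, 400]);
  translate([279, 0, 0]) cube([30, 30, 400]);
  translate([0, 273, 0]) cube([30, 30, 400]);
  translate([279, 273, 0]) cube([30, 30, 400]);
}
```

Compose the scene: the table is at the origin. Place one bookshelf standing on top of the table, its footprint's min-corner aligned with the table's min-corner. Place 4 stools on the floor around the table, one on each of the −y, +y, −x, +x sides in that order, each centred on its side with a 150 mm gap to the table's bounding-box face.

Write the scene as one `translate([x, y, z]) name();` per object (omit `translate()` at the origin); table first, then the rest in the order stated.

table();
translate([0, 0, 686]) bookshelf();
translate([375, -453, 0]) stool();
translate([375, 757, 0]) stool();
translate([-459, 152, 0]) stool();
translate([1209, 152, 0]) stool();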